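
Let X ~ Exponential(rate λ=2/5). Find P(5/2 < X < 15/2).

P(5/2 < X < 15/2) = ∫_{5/2}^{15/2} f(x) dx
where f(x) = \frac{2 e^{- \frac{2 x}{5}}}{5}
= - \frac{1 - e^{2}}{e^{3}}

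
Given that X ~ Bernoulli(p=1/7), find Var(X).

For X ~ Bernoulli(p=1/7):
Var(X) = \frac{6}{49}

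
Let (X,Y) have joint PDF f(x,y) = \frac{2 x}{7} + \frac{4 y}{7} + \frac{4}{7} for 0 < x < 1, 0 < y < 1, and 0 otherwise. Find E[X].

E[X] = ∫_0^1 ∫_0^1 x × f(x,y) dy dx
= ∫_0^1 ∫_0^1 x × (\frac{2 x}{7} + \frac{4 y}{7} + \frac{4}{7}) dy dx
= \frac{11}{21}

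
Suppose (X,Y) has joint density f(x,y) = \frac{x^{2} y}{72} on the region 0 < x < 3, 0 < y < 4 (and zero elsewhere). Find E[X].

f_X(x) = ∫_0^4 \frac{x^{2} y}{72} dy = \frac{x^{2}}{9}
E[X] = ∫_0^3 x × (\frac{x^{2}}{9}) dx = \frac{9}{4}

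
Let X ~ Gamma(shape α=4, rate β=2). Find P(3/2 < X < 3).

P(3/2 < X < 3) = ∫_{3/2}^{3} f(x) dx
where f(x) = \frac{8 x^{3} e^{- 2 x}}{3}
= \frac{-61 + 13 e^{3}}{e^{6}}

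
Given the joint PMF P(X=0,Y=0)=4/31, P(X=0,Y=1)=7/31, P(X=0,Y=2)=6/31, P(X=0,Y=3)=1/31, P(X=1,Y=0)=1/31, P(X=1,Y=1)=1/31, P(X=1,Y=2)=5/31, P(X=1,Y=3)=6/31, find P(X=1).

P(X=1) = P(X=1,Y=0) + P(X=1,Y=1) + P(X=1,Y=2) + P(X=1,Y=3)
= 1/31 + 1/31 + 5/31 + 6/31
= 13/31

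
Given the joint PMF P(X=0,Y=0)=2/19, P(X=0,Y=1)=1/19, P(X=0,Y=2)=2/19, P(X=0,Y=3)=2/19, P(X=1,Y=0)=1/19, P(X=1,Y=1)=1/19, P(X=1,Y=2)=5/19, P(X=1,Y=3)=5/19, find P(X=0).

P(X=0) = P(X=0,Y=0) + P(X=0,Y=1) + P(X=0,Y=2) + P(X=0,Y=3)
= 2/19 + 1/19 + 2/19 + 2/19
= 7/19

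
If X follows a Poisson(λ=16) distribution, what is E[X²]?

Using the identity E[X²] = Var(X) + (E[X])²:
E[X] = 16
Var(X) = 16
E[X²] = 16 + (16)²
= 272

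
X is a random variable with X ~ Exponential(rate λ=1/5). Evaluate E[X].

For X ~ Exponential(rate λ=1/5), the expected value is:
E[X] = 5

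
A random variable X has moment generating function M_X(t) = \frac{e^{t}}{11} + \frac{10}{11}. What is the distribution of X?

The MGF M(t) = \frac{e^{t}}{11} + \frac{10}{11} is the standard form for the Bernoulli distribution.
Comparing with the known MGF formula identifies: Bernoulli(p=1/11)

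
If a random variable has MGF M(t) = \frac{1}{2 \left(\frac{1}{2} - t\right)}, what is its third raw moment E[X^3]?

To find E[X^3], compute M^(3)(0):
M^(1)(t) = \frac{1}{2 \left(\frac{1}{2} - t\right)^{2}}
M^(2)(t) = \frac{1}{\left(\frac{1}{2} - t\right)^{3}}
M^(3)(t) = \frac{3}{\left(\frac{1}{2} - t\right)^{4}}
M^(3)(0) = 48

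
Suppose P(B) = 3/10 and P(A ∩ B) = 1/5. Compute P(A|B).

P(A|B) = P(A ∩ B) / P(B)
= (1/5) / (3/10)
= 2/3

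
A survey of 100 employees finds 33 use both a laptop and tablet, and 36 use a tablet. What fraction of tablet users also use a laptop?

P(A ∩ B) = 33/100
P(B) = 36/100 = 9/25
P(A|B) = P(A ∩ B) / P(B) = (33/100) / (9/25) = 11/12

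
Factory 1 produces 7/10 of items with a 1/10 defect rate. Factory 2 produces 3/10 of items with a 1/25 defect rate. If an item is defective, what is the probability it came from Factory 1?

Using Bayes' theorem:
P(F1) = 7/10, P(D|F1) = 1/10
P(F2) = 3/10, P(D|F2) = 1/25
P(D) = P(D|F1)P(F1) + P(D|F2)P(F2)
     = \frac{41}{500}
P(F1|D) = P(D|F1)P(F1) / P(D)
= \frac{35}{41}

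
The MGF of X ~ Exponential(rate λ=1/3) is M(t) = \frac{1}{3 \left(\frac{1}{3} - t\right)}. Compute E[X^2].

To find E[X^2], compute M^(2)(0):
M^(1)(t) = \frac{1}{3 \left(\frac{1}{3} - t\right)^{2}}
M^(2)(t) = \frac{2}{3 \left(\frac{1}{3} - t\right)^{3}}
M^(2)(0) = 18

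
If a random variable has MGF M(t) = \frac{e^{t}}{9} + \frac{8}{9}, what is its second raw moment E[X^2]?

To find E[X^2], compute M^(2)(0):
M^(1)(t) = \frac{e^{t}}{9}
M^(2)(t) = \frac{e^{t}}{9}
M^(2)(0) = \frac{1}{9}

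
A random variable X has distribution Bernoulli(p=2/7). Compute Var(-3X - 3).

For X ~ Bernoulli(p=2/7):
Var(X) = \frac{10}{49}
Var(-3X - 3) = (-3)² × Var(X) = 9 × \frac{10}{49} = \frac{90}{49}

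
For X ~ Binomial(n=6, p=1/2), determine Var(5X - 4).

For X ~ Binomial(n=6, p=1/2):
Var(X) = \frac{3}{2}
Var(5X - 4) = (5)² × Var(X) = 25 × \frac{3}{2} = \frac{75}{2}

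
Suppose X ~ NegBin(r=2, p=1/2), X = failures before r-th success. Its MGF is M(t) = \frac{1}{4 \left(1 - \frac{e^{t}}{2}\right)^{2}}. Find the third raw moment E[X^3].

To find E[X^3], compute M^(3)(0):
M^(1)(t) = \frac{e^{t}}{4 \left(1 - \frac{e^{t}}{2}\right)^{3}}
M^(2)(t) = \frac{e^{t}}{4 \left(1 - \frac{e^{t}}{2}\right)^{3}} + \frac{3 e^{2 t}}{8 \left(1 - \frac{e^{t}}{2}\right)^{4}}
M^(3)(t) = \frac{e^{t}}{4 \left(1 - \frac{e^{t}}{2}\right)^{3}} + \frac{9 e^{2 t}}{8 \left(1 - \frac{e^{t}}{2}\right)^{4}} + \frac{3 e^{3 t}}{4 \left(1 - \frac{e^{t}}{2}\right)^{5}}
M^(3)(0) = 44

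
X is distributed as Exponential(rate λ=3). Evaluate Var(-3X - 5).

For X ~ Exponential(rate λ=3):
Var(X) = \frac{1}{9}
Var(-3X - 5) = (-3)² × Var(X) = 9 × \frac{1}{9} = 1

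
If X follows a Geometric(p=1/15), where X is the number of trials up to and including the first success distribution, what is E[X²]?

Using the identity E[X²] = Var(X) + (E[X])²:
E[X] = 15
Var(X) = 210
E[X²] = 210 + (15)²
= 435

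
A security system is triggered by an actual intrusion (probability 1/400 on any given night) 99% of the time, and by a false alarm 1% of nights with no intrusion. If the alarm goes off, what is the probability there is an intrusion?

Let D = the rare event, + = positive/flagged.
P(D) = 1/400
P(+|D) = 99/100
P(+|D') = 1/100
P(+) = P(+|D)P(D) + P(+|D')P(D')
     = \frac{99}{100} × \frac{1}{400} + \frac{1}{100} × \frac{399}{400}
     = \frac{249}{20000}
P(D|+) = P(+|D)P(D)/P(+) = \frac{33}{166}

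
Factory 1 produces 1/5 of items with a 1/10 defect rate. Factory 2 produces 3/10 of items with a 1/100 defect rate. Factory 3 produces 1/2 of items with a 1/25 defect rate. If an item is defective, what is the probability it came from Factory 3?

Using Bayes' theorem:
P(F1) = 1/5, P(D|F1) = 1/10
P(F2) = 3/10, P(D|F2) = 1/100
P(F3) = 1/2, P(D|F3) = 1/25
P(D) = P(D|F1)P(F1) + P(D|F2)P(F2) + P(D|F3)P(F3)
     = \frac{43}{1000}
P(F3|D) = P(D|F3)P(F3) / P(D)
= \frac{20}{43}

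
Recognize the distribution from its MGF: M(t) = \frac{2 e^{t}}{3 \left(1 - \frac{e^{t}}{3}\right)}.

The MGF M(t) = \frac{2 e^{t}}{3 \left(1 - \frac{e^{t}}{3}\right)} is the standard form for the Geometric distribution.
Comparing with the known MGF formula identifies: Geometric(p=2/3), X = trial number of first success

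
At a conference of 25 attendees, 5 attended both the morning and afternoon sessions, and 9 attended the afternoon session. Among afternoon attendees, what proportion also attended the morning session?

P(A ∩ B) = 5/25 = 1/5
P(B) = 9/25
P(A|B) = P(A ∩ B) / P(B) = (1/5) / (9/25) = 5/9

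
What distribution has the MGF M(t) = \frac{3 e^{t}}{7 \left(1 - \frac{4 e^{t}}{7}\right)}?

The MGF M(t) = \frac{3 e^{t}}{7 \left(1 - \frac{4 e^{t}}{7}\right)} is the standard form for the Geometric distribution.
Comparing with the known MGF formula identifies: Geometric(p=3/7), X = trial number of first success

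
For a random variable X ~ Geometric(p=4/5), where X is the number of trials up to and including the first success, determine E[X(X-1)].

E[X(X-1)] = E[X² - X] = E[X²] - E[X]
E[X] = \frac{5}{4}
E[X²] = Var(X) + (E[X])² = \frac{5}{16} + (\frac{5}{4})² = \frac{15}{8}
E[X(X-1)] = \frac{15}{8} - \frac{5}{4} = \frac{5}{8}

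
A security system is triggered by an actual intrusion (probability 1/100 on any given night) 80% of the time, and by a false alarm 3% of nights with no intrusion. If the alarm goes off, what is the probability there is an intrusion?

Let D = the rare event, + = positive/flagged.
P(D) = 1/100
P(+|D) = 80/100 = 4/5
P(+|D') = 3/100
P(+) = P(+|D)P(D) + P(+|D')P(D')
     = \frac{4}{5} × \frac{1}{100} + \frac{3}{100} × \frac{99}{100}
     = \frac{377}{10000}
P(D|+) = P(+|D)P(D)/P(+) = \frac{80}{377}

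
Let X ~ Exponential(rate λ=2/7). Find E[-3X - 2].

For X ~ Exponential(rate λ=2/7):
E[X] = \frac{7}{2}
E[-3X - 2] = -3 × E[X] - 2 = - \frac{25}{2}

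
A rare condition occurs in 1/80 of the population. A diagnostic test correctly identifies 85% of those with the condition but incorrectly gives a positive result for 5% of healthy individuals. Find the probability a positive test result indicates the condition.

Let D = the rare event, + = positive/flagged.
P(D) = 1/80
P(+|D) = 85/100 = 17/20
P(+|D') = 5/100 = 1/20
P(+) = P(+|D)P(D) + P(+|D')P(D')
     = \frac{17}{20} × \frac{1}{80} + \frac{1}{20} × \frac{79}{80}
     = \frac{3}{50}
P(D|+) = P(+|D)P(D)/P(+) = \frac{17}{96}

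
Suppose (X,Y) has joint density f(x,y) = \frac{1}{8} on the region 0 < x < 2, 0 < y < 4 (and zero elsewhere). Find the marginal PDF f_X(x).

f_X(x) = ∫_0^4 f(x,y) dy
= ∫_0^4 \frac{1}{8} dy
= \frac{1}{2} for 0 < x < 2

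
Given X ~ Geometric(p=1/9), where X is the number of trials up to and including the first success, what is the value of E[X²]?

Using the identity E[X²] = Var(X) + (E[X])²:
E[X] = 9
Var(X) = 72
E[X²] = 72 + (9)²
= 153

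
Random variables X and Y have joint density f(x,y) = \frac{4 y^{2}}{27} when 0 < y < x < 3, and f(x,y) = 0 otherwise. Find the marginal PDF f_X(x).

f_X(x) = ∫_0^x \frac{4 y^{2}}{27} dy = \frac{4 x^{3}}{81}
for 0 < x < 3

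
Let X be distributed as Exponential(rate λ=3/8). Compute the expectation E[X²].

Using the identity E[X²] = Var(X) + (E[X])²:
E[X] = \frac{8}{3}
Var(X) = \frac{64}{9}
E[X²] = \frac{64}{9} + (\frac{8}{3})²
= \frac{128}{9}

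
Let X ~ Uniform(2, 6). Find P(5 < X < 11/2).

P(5 < X < 11/2) = ∫_{5}^{11/2} f(x) dx
where f(x) = \frac{1}{4}
= \frac{1}{8}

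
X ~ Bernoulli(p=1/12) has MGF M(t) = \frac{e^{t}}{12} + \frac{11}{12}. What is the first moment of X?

To find E[X], compute M^(1)(0):
M^(1)(t) = \frac{e^{t}}{12}
M^(1)(0) = \frac{1}{12}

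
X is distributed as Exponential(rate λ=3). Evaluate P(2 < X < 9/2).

P(2 < X < 9/2) = ∫_{2}^{9/2} f(x) dx
where f(x) = 3 e^{- 3 x}
= - \frac{1}{e^{\frac{27}{2}}} + e^{-6}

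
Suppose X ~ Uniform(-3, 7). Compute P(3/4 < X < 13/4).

P(3/4 < X < 13/4) = ∫_{3/4}^{13/4} f(x) dx
where f(x) = \frac{1}{10}
= \frac{1}{4}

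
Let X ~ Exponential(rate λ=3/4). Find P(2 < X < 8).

P(2 < X < 8) = ∫_{2}^{8} f(x) dx
where f(x) = \frac{3 e^{- \frac{3 x}{4}}}{4}
= - \frac{1}{e^{6}} + e^{- \frac{3}{2}}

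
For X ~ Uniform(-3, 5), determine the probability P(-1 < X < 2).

P(-1 < X < 2) = ∫_{-1}^{2} f(x) dx
where f(x) = \frac{1}{8}
= \frac{3}{8}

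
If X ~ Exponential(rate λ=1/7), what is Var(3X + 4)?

For X ~ Exponential(rate λ=1/7):
Var(X) = 49
Var(3X + 4) = (3)² × Var(X) = 9 × 49 = 441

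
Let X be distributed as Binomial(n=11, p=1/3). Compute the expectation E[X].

For X ~ Binomial(n=11, p=1/3), the expected value is:
E[X] = \frac{11}{3}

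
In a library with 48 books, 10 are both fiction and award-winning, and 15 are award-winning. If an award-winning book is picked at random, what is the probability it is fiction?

P(A ∩ B) = 10/48 = 5/24
P(B) = 15/48 = 5/16
P(A|B) = P(A ∩ B) / P(B) = (5/24) / (5/16) = 2/3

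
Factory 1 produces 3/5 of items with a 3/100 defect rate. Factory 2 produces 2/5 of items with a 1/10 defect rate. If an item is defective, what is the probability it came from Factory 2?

Using Bayes' theorem:
P(F1) = 3/5, P(D|F1) = 3/100
P(F2) = 2/5, P(D|F2) = 1/10
P(D) = P(D|F1)P(F1) + P(D|F2)P(F2)
     = \frac{29}{500}
P(F2|D) = P(D|F2)P(F2) / P(D)
= \frac{20}{29}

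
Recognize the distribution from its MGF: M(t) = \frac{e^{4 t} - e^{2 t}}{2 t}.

The MGF M(t) = \frac{e^{4 t} - e^{2 t}}{2 t} is the standard form for the Uniform distribution.
Comparing with the known MGF formula identifies: Uniform(2, 4)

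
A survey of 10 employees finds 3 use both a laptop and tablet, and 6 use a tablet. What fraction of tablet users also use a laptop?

P(A ∩ B) = 3/10
P(B) = 6/10 = 3/5
P(A|B) = P(A ∩ B) / P(B) = (3/10) / (3/5) = 1/2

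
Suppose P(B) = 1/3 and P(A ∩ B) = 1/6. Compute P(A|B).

P(A|B) = P(A ∩ B) / P(B)
= (1/6) / (1/3)
= 1/2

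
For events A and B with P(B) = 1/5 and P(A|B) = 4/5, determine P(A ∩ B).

By definition, P(A|B) = P(A ∩ B) / P(B)
So P(A ∩ B) = P(A|B) × P(B)
= 4/5 × 1/5
= 4/25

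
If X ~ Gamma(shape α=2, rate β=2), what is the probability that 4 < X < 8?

P(4 < X < 8) = ∫_{4}^{8} f(x) dx
where f(x) = 4 x e^{- 2 x}
= \frac{-17 + 9 e^{8}}{e^{16}}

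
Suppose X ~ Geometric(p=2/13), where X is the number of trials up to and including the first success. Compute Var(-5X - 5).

For X ~ Geometric(p=2/13), where X is the number of trials up to and including the first success:
Var(X) = \frac{143}{4}
Var(-5X - 5) = (-5)² × Var(X) = 25 × \frac{143}{4} = \frac{3575}{4}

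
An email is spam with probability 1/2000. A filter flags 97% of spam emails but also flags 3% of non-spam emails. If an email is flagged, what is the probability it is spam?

Let D = the rare event, + = positive/flagged.
P(D) = 1/2000
P(+|D) = 97/100
P(+|D') = 3/100
P(+) = P(+|D)P(D) + P(+|D')P(D')
     = \frac{97}{100} × \frac{1}{2000} + \frac{3}{100} × \frac{1999}{2000}
     = \frac{3047}{100000}
P(D|+) = P(+|D)P(D)/P(+) = \frac{97}{6094}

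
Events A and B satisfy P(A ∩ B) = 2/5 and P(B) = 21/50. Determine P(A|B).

P(A|B) = P(A ∩ B) / P(B)
= (2/5) / (21/50)
= 20/21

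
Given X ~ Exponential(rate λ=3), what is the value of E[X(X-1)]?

E[X(X-1)] = E[X² - X] = E[X²] - E[X]
E[X] = \frac{1}{3}
E[X²] = Var(X) + (E[X])² = \frac{1}{9} + (\frac{1}{3})² = \frac{2}{9}
E[X(X-1)] = \frac{2}{9} - \frac{1}{3} = - \frac{1}{9}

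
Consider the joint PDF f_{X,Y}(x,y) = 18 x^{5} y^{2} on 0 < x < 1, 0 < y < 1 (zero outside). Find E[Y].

E[Y] = ∫_0^1 ∫_0^1 y × f(x,y) dx dy
= \frac{3}{4}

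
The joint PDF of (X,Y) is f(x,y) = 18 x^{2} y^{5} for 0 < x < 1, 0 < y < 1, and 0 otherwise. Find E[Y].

E[Y] = ∫_0^1 ∫_0^1 y × f(x,y) dx dy
= \frac{6}{7}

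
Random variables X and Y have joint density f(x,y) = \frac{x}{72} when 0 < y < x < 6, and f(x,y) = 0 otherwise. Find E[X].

f_X(x) = ∫_0^x \frac{x}{72} dy = \frac{x^{2}}{72}
E[X] = ∫_0^6 x × (\frac{x^{2}}{72}) dx = \frac{9}{2}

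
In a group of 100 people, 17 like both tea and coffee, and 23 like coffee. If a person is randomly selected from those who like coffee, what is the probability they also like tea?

P(A ∩ B) = 17/100
P(B) = 23/100
P(A|B) = P(A ∩ B) / P(B) = (17/100) / (23/100) = 17/23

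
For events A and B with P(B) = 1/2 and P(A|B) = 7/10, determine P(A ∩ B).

By definition, P(A|B) = P(A ∩ B) / P(B)
So P(A ∩ B) = P(A|B) × P(B)
= 7/10 × 1/2
= 7/20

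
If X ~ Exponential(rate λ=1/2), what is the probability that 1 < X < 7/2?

P(1 < X < 7/2) = ∫_{1}^{7/2} f(x) dx
where f(x) = \frac{e^{- \frac{x}{2}}}{2}
= - \frac{1}{e^{\frac{7}{4}}} + e^{- \frac{1}{2}}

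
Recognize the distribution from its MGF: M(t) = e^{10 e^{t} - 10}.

The MGF M(t) = e^{10 e^{t} - 10} is the standard form for the Poisson distribution.
Comparing with the known MGF formula identifies: Poisson(λ=10)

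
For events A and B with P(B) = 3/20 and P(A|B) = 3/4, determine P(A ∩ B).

By definition, P(A|B) = P(A ∩ B) / P(B)
So P(A ∩ B) = P(A|B) × P(B)
= 3/4 × 3/20
= 9/80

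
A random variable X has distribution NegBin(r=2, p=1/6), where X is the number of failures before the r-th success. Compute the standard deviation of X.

For X ~ NegBin(r=2, p=1/6), where X is the number of failures before the r-th success:
Var(X) = 60
SD(X) = √(Var(X)) = √(60) = 2 \sqrt{15}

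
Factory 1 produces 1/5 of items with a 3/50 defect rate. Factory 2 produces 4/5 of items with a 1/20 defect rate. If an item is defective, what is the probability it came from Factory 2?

Using Bayes' theorem:
P(F1) = 1/5, P(D|F1) = 3/50
P(F2) = 4/5, P(D|F2) = 1/20
P(D) = P(D|F1)P(F1) + P(D|F2)P(F2)
     = \frac{13}{250}
P(F2|D) = P(D|F2)P(F2) / P(D)
= \frac{10}{13}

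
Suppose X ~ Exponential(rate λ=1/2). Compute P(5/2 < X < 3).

P(5/2 < X < 3) = ∫_{5/2}^{3} f(x) dx
where f(x) = \frac{e^{- \frac{x}{2}}}{2}
= - \frac{1}{e^{\frac{3}{2}}} + e^{- \frac{5}{4}}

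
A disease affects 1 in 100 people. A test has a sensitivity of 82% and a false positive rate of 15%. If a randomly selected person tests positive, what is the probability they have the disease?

Let D = the rare event, + = positive/flagged.
P(D) = 1/100
P(+|D) = 82/100 = 41/50
P(+|D') = 15/100 = 3/20
P(+) = P(+|D)P(D) + P(+|D')P(D')
     = \frac{41}{50} × \frac{1}{100} + \frac{3}{20} × \frac{99}{100}
     = \frac{1567}{10000}
P(D|+) = P(+|D)P(D)/P(+) = \frac{82}{1567}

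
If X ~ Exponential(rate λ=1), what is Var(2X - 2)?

For X ~ Exponential(rate λ=1):
Var(X) = 1
Var(2X - 2) = (2)² × Var(X) = 4 × 1 = 4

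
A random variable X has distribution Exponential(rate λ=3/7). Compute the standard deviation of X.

For X ~ Exponential(rate λ=3/7):
Var(X) = \frac{49}{9}
SD(X) = √(Var(X)) = √(\frac{49}{9}) = \frac{7}{3}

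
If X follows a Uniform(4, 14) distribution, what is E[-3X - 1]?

For X ~ Uniform(4, 14):
E[X] = 9
E[-3X - 1] = -3 × E[X] - 1 = -28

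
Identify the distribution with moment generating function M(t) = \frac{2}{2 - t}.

The MGF M(t) = \frac{2}{2 - t} is the standard form for the Exponential distribution.
Comparing with the known MGF formula identifies: Exponential(rate λ=2)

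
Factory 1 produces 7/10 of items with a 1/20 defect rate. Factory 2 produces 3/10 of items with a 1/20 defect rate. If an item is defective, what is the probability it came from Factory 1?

Using Bayes' theorem:
P(F1) = 7/10, P(D|F1) = 1/20
P(F2) = 3/10, P(D|F2) = 1/20
P(D) = P(D|F1)P(F1) + P(D|F2)P(F2)
     = \frac{1}{20}
P(F1|D) = P(D|F1)P(F1) / P(D)
= \frac{7}{10}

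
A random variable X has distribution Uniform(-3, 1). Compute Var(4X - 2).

For X ~ Uniform(-3, 1):
Var(X) = \frac{4}{3}
Var(4X - 2) = (4)² × Var(X) = 16 × \frac{4}{3} = \frac{64}{3}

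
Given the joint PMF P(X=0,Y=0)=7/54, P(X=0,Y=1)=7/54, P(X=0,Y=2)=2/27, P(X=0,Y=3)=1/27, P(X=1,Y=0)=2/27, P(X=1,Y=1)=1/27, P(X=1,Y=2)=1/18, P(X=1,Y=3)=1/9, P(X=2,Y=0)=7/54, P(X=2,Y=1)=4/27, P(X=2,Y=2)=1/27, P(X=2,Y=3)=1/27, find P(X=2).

P(X=2) = P(X=2,Y=0) + P(X=2,Y=1) + P(X=2,Y=2) + P(X=2,Y=3)
= 7/54 + 4/27 + 1/27 + 1/27
= 19/54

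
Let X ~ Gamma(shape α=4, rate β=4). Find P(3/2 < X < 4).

P(3/2 < X < 4) = ∫_{3/2}^{4} f(x) dx
where f(x) = \frac{128 x^{3} e^{- 4 x}}{3}
= \frac{-2483 + 183 e^{10}}{3 e^{16}}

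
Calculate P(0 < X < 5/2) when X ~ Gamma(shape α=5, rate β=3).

P(0 < X < 5/2) = ∫_{0}^{5/2} f(x) dx
where f(x) = \frac{81 x^{4} e^{- 3 x}}{8}
= 1 - \frac{30563}{128 e^{\frac{15}{2}}}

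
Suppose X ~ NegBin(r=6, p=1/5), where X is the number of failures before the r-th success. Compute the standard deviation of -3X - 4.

For X ~ NegBin(r=6, p=1/5), where X is the number of failures before the r-th success:
Var(X) = 120
SD(X) = √(Var(X)) = √(120) = 2 \sqrt{30}
SD(-3X - 4) = |-3| × SD(X) = 3 × 2 \sqrt{30} = 6 \sqrt{30}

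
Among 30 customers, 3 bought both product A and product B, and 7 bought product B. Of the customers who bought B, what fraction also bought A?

P(A ∩ B) = 3/30 = 1/10
P(B) = 7/30
P(A|B) = P(A ∩ B) / P(B) = (1/10) / (7/30) = 3/7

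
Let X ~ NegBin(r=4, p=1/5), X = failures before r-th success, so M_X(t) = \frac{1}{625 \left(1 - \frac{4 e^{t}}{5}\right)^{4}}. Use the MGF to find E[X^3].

To find E[X^3], compute M^(3)(0):
M^(1)(t) = \frac{16 e^{t}}{3125 \left(1 - \frac{4 e^{t}}{5}\right)^{5}}
M^(2)(t) = \frac{16 e^{t}}{3125 \left(1 - \frac{4 e^{t}}{5}\right)^{5}} + \frac{64 e^{2 t}}{3125 \left(1 - \frac{4 e^{t}}{5}\right)^{6}}
M^(3)(t) = \frac{16 e^{t}}{3125 \left(1 - \frac{4 e^{t}}{5}\right)^{5}} + \frac{192 e^{2 t}}{3125 \left(1 - \frac{4 e^{t}}{5}\right)^{6}} + \frac{1536 e^{3 t}}{15625 \left(1 - \frac{4 e^{t}}{5}\right)^{7}}
M^(3)(0) = 8656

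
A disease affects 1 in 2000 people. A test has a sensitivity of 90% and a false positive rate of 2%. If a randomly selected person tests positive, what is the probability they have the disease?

Let D = the rare event, + = positive/flagged.
P(D) = 1/2000
P(+|D) = 90/100 = 9/10
P(+|D') = 2/100 = 1/50
P(+) = P(+|D)P(D) + P(+|D')P(D')
     = \frac{9}{10} × \frac{1}{2000} + \frac{1}{50} × \frac{1999}{2000}
     = \frac{511}{25000}
P(D|+) = P(+|D)P(D)/P(+) = \frac{45}{2044}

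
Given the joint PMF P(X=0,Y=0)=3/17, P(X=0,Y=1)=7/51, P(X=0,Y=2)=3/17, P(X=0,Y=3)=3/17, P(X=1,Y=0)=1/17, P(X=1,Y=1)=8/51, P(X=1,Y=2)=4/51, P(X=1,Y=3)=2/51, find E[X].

First find marginal of X:
P(X=0) = 2/3
P(X=1) = 1/3
E[X] = 0 × 2/3 + 1 × 1/3 = 1/3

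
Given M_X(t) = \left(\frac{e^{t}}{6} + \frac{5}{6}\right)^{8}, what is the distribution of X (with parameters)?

The MGF M(t) = \left(\frac{e^{t}}{6} + \frac{5}{6}\right)^{8} is the standard form for the Binomial distribution.
Comparing with the known MGF formula identifies: Binomial(n=8, p=1/6)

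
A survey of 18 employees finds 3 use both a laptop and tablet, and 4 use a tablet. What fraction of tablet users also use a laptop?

P(A ∩ B) = 3/18 = 1/6
P(B) = 4/18 = 2/9
P(A|B) = P(A ∩ B) / P(B) = (1/6) / (2/9) = 3/4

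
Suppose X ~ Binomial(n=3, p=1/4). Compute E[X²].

Using the identity E[X²] = Var(X) + (E[X])²:
E[X] = \frac{3}{4}
Var(X) = \frac{9}{16}
E[X²] = \frac{9}{16} + (\frac{3}{4})²
= \frac{9}{8}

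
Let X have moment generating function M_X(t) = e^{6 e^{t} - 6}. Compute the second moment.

To find E[X^2], compute M^(2)(0):
M^(1)(t) = 6 e^{t} e^{6 e^{t} - 6}
M^(2)(t) = 36 e^{2 t} e^{6 e^{t} - 6} + 6 e^{t} e^{6 e^{t} - 6}
M^(2)(0) = 42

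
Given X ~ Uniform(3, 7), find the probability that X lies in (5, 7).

P(5 < X < 7) = ∫_{5}^{7} f(x) dx
where f(x) = \frac{1}{4}
= \frac{1}{2}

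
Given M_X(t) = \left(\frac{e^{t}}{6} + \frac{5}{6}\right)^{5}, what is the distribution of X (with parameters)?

The MGF M(t) = \left(\frac{e^{t}}{6} + \frac{5}{6}\right)^{5} is the standard form for the Binomial distribution.
Comparing with the known MGF formula identifies: Binomial(n=5, p=1/6)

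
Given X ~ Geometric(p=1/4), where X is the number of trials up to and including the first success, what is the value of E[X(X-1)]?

E[X(X-1)] = E[X² - X] = E[X²] - E[X]
E[X] = 4
E[X²] = Var(X) + (E[X])² = 12 + (4)² = 28
E[X(X-1)] = 28 - 4 = 24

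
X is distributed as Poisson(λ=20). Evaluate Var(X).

For X ~ Poisson(λ=20):
Var(X) = 20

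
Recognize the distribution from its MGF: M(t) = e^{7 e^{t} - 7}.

The MGF M(t) = e^{7 e^{t} - 7} is the standard form for the Poisson distribution.
Comparing with the known MGF formula identifies: Poisson(λ=7)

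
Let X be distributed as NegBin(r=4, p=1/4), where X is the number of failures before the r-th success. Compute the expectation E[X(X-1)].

E[X(X-1)] = E[X² - X] = E[X²] - E[X]
E[X] = 12
E[X²] = Var(X) + (E[X])² = 48 + (12)² = 192
E[X(X-1)] = 192 - 12 = 180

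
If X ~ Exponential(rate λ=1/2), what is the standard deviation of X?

For X ~ Exponential(rate λ=1/2):
Var(X) = 4
SD(X) = √(Var(X)) = √(4) = 2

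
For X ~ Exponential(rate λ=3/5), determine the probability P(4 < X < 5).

P(4 < X < 5) = ∫_{4}^{5} f(x) dx
where f(x) = \frac{3 e^{- \frac{3 x}{5}}}{5}
= - \frac{1}{e^{3}} + e^{- \frac{12}{5}}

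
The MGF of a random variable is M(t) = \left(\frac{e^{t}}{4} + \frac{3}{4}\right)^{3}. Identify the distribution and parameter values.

The MGF M(t) = \left(\frac{e^{t}}{4} + \frac{3}{4}\right)^{3} is the standard form for the Binomial distribution.
Comparing with the known MGF formula identifies: Binomial(n=3, p=1/4)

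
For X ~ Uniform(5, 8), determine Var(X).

For X ~ Uniform(5, 8):
Var(X) = \frac{3}{4}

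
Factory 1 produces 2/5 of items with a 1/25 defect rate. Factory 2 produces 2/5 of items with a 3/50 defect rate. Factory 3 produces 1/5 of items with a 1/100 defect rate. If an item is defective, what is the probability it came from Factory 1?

Using Bayes' theorem:
P(F1) = 2/5, P(D|F1) = 1/25
P(F2) = 2/5, P(D|F2) = 3/50
P(F3) = 1/5, P(D|F3) = 1/100
P(D) = P(D|F1)P(F1) + P(D|F2)P(F2) + P(D|F3)P(F3)
     = \frac{21}{500}
P(F1|D) = P(D|F1)P(F1) / P(D)
= \frac{8}{21}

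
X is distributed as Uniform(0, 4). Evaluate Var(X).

For X ~ Uniform(0, 4):
Var(X) = \frac{4}{3}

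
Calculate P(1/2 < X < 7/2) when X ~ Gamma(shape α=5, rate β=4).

P(1/2 < X < 7/2) = ∫_{1/2}^{7/2} f(x) dx
where f(x) = \frac{128 x^{4} e^{- 4 x}}{3}
= \frac{-2171 + 7 e^{12}}{e^{14}}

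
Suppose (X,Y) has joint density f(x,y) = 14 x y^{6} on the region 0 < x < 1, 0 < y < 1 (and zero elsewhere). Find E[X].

E[X] = ∫_0^1 ∫_0^1 x × f(x,y) dy dx
= ∫_0^1 ∫_0^1 x × (14 x y^{6}) dy dx
= \frac{2}{3}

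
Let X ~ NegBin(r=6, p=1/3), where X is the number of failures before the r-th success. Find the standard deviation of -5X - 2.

For X ~ NegBin(r=6, p=1/3), where X is the number of failures before the r-th success:
Var(X) = 36
SD(X) = √(Var(X)) = √(36) = 6
SD(-5X - 2) = |-5| × SD(X) = 5 × 6 = 30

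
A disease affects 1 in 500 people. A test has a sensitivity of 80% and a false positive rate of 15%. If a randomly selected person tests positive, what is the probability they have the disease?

Let D = the rare event, + = positive/flagged.
P(D) = 1/500
P(+|D) = 80/100 = 4/5
P(+|D') = 15/100 = 3/20
P(+) = P(+|D)P(D) + P(+|D')P(D')
     = \frac{4}{5} × \frac{1}{500} + \frac{3}{20} × \frac{499}{500}
     = \frac{1513}{10000}
P(D|+) = P(+|D)P(D)/P(+) = \frac{16}{1513}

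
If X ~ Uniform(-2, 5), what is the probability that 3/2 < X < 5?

P(3/2 < X < 5) = ∫_{3/2}^{5} f(x) dx
where f(x) = \frac{1}{7}
= \frac{1}{2}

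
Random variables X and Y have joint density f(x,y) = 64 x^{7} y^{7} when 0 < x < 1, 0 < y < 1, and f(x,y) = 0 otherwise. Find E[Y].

E[Y] = ∫_0^1 ∫_0^1 y × f(x,y) dx dy
= \frac{8}{9}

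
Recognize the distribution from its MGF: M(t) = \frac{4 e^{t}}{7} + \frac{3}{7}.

The MGF M(t) = \frac{4 e^{t}}{7} + \frac{3}{7} is the standard form for the Bernoulli distribution.
Comparing with the known MGF formula identifies: Bernoulli(p=4/7)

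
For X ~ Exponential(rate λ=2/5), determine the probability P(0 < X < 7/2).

P(0 < X < 7/2) = ∫_{0}^{7/2} f(x) dx
where f(x) = \frac{2 e^{- \frac{2 x}{5}}}{5}
= 1 - e^{- \frac{7}{5}}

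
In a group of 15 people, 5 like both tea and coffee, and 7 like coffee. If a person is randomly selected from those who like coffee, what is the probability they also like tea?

P(A ∩ B) = 5/15 = 1/3
P(B) = 7/15
P(A|B) = P(A ∩ B) / P(B) = (1/3) / (7/15) = 5/7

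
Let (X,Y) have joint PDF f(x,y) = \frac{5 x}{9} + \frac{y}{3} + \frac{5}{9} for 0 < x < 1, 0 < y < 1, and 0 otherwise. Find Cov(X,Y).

E[XY] = ∫∫ xy × f(x,y) dx dy = \frac{31}{108}
E[X] = \frac{59}{108}
E[Y] = \frac{19}{36}
Cov(X,Y) = E[XY] - E[X]E[Y] = - \frac{5}{3888}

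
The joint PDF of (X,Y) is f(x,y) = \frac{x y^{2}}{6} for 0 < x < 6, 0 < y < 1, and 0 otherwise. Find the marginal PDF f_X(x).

f_X(x) = ∫_0^1 f(x,y) dy
= ∫_0^1 \frac{x y^{2}}{6} dy
= \frac{x}{18} for 0 < x < 6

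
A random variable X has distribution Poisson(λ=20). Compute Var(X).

For X ~ Poisson(λ=20):
Var(X) = 20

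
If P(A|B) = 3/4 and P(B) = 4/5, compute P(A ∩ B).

By definition, P(A|B) = P(A ∩ B) / P(B)
So P(A ∩ B) = P(A|B) × P(B)
= 3/4 × 4/5
= 3/5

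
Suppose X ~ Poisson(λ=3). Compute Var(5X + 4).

For X ~ Poisson(λ=3):
Var(X) = 3
Var(5X + 4) = (5)² × Var(X) = 25 × 3 = 75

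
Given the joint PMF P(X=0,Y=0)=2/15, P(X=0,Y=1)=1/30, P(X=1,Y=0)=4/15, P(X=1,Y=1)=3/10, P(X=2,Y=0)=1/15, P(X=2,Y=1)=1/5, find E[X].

First find marginal of X:
P(X=0) = 1/6
P(X=1) = 17/30
P(X=2) = 4/15
E[X] = 0 × 1/6 + 1 × 17/30 + 2 × 4/15 = 11/10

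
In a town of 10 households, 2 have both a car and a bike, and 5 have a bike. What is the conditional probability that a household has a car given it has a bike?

P(A ∩ B) = 2/10 = 1/5
P(B) = 5/10 = 1/2
P(A|B) = P(A ∩ B) / P(B) = (1/5) / (1/2) = 2/5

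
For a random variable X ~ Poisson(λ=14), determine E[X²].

Using the identity E[X²] = Var(X) + (E[X])²:
E[X] = 14
Var(X) = 14
E[X²] = 14 + (14)²
= 210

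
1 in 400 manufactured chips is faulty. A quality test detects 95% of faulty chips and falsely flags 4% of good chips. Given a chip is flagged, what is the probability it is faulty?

Let D = the rare event, + = positive/flagged.
P(D) = 1/400
P(+|D) = 95/100 = 19/20
P(+|D') = 4/100 = 1/25
P(+) = P(+|D)P(D) + P(+|D')P(D')
     = \frac{19}{20} × \frac{1}{400} + \frac{1}{25} × \frac{399}{400}
     = \frac{1691}{40000}
P(D|+) = P(+|D)P(D)/P(+) = \frac{5}{89}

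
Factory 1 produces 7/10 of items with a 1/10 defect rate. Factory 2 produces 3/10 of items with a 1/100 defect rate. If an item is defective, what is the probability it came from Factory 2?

Using Bayes' theorem:
P(F1) = 7/10, P(D|F1) = 1/10
P(F2) = 3/10, P(D|F2) = 1/100
P(D) = P(D|F1)P(F1) + P(D|F2)P(F2)
     = \frac{73}{1000}
P(F2|D) = P(D|F2)P(F2) / P(D)
= \frac{3}{73}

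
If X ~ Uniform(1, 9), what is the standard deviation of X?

For X ~ Uniform(1, 9):
Var(X) = \frac{16}{3}
SD(X) = √(Var(X)) = √(\frac{16}{3}) = \frac{4 \sqrt{3}}{3}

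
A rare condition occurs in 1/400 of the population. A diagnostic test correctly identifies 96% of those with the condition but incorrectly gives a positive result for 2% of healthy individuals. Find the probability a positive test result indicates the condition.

Let D = the rare event, + = positive/flagged.
P(D) = 1/400
P(+|D) = 96/100 = 24/25
P(+|D') = 2/100 = 1/50
P(+) = P(+|D)P(D) + P(+|D')P(D')
     = \frac{24}{25} × \frac{1}{400} + \frac{1}{50} × \frac{399}{400}
     = \frac{447}{20000}
P(D|+) = P(+|D)P(D)/P(+) = \frac{16}{149}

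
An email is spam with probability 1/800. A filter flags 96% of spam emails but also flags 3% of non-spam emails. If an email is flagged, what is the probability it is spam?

Let D = the rare event, + = positive/flagged.
P(D) = 1/800
P(+|D) = 96/100 = 24/25
P(+|D') = 3/100
P(+) = P(+|D)P(D) + P(+|D')P(D')
     = \frac{24}{25} × \frac{1}{800} + \frac{3}{100} × \frac{799}{800}
     = \frac{2493}{80000}
P(D|+) = P(+|D)P(D)/P(+) = \frac{32}{831}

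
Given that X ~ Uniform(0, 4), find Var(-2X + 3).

For X ~ Uniform(0, 4):
Var(X) = \frac{4}{3}
Var(-2X + 3) = (-2)² × Var(X) = 4 × \frac{4}{3} = \frac{16}{3}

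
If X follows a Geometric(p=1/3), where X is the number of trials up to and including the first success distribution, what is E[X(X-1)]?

E[X(X-1)] = E[X² - X] = E[X²] - E[X]
E[X] = 3
E[X²] = Var(X) + (E[X])² = 6 + (3)² = 15
E[X(X-1)] = 15 - 3 = 12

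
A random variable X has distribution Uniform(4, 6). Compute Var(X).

For X ~ Uniform(4, 6):
Var(X) = \frac{1}{3}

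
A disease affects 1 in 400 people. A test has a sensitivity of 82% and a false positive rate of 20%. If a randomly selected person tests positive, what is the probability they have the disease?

Let D = the rare event, + = positive/flagged.
P(D) = 1/400
P(+|D) = 82/100 = 41/50
P(+|D') = 20/100 = 1/5
P(+) = P(+|D)P(D) + P(+|D')P(D')
     = \frac{41}{50} × \frac{1}{400} + \frac{1}{5} × \frac{399}{400}
     = \frac{4031}{20000}
P(D|+) = P(+|D)P(D)/P(+) = \frac{41}{4031}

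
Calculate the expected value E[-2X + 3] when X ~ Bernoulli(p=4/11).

For X ~ Bernoulli(p=4/11):
E[X] = \frac{4}{11}
E[-2X + 3] = -2 × E[X] + 3 = \frac{25}{11}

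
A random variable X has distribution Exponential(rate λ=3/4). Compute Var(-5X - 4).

For X ~ Exponential(rate λ=3/4):
Var(X) = \frac{16}{9}
Var(-5X - 4) = (-5)² × Var(X) = 25 × \frac{16}{9} = \frac{400}{9}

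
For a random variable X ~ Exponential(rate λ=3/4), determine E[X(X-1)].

E[X(X-1)] = E[X² - X] = E[X²] - E[X]
E[X] = \frac{4}{3}
E[X²] = Var(X) + (E[X])² = \frac{16}{9} + (\frac{4}{3})² = \frac{32}{9}
E[X(X-1)] = \frac{32}{9} - \frac{4}{3} = \frac{20}{9}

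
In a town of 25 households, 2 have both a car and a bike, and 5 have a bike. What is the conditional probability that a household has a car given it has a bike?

P(A ∩ B) = 2/25
P(B) = 5/25 = 1/5
P(A|B) = P(A ∩ B) / P(B) = (2/25) / (1/5) = 2/5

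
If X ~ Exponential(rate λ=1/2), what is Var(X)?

For X ~ Exponential(rate λ=1/2):
Var(X) = 4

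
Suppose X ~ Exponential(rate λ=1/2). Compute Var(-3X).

For X ~ Exponential(rate λ=1/2):
Var(X) = 4
Var(-3X) = (-3)² × Var(X) = 9 × 4 = 36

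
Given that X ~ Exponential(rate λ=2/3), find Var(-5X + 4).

For X ~ Exponential(rate λ=2/3):
Var(X) = \frac{9}{4}
Var(-5X + 4) = (-5)² × Var(X) = 25 × \frac{9}{4} = \frac{225}{4}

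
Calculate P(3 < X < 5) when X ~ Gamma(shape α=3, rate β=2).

P(3 < X < 5) = ∫_{3}^{5} f(x) dx
where f(x) = 4 x^{2} e^{- 2 x}
= \frac{-61 + 25 e^{4}}{e^{10}}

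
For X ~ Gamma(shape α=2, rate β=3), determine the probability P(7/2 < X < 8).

P(7/2 < X < 8) = ∫_{7/2}^{8} f(x) dx
where f(x) = 9 x e^{- 3 x}
= - \frac{25}{e^{24}} + \frac{23}{2 e^{\frac{21}{2}}}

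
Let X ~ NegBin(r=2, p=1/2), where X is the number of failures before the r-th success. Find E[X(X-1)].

E[X(X-1)] = E[X² - X] = E[X²] - E[X]
E[X] = 2
E[X²] = Var(X) + (E[X])² = 4 + (2)² = 8
E[X(X-1)] = 8 - 2 = 6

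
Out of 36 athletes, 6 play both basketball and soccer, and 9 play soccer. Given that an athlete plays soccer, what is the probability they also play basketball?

P(A ∩ B) = 6/36 = 1/6
P(B) = 9/36 = 1/4
P(A|B) = P(A ∩ B) / P(B) = (1/6) / (1/4) = 2/3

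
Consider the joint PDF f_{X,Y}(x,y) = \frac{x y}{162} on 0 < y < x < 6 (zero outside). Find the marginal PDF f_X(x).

f_X(x) = ∫_0^x \frac{x y}{162} dy = \frac{x^{3}}{324}
for 0 < x < 6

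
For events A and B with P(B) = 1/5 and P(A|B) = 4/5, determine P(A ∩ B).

By definition, P(A|B) = P(A ∩ B) / P(B)
So P(A ∩ B) = P(A|B) × P(B)
= 4/5 × 1/5
= 4/25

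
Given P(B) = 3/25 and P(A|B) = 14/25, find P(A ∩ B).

By definition, P(A|B) = P(A ∩ B) / P(B)
So P(A ∩ B) = P(A|B) × P(B)
= 14/25 × 3/25
= 42/625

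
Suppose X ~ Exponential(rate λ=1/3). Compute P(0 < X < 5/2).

P(0 < X < 5/2) = ∫_{0}^{5/2} f(x) dx
where f(x) = \frac{e^{- \frac{x}{3}}}{3}
= 1 - e^{- \frac{5}{6}}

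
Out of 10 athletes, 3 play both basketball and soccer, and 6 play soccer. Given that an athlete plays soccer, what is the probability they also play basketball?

P(A ∩ B) = 3/10
P(B) = 6/10 = 3/5
P(A|B) = P(A ∩ B) / P(B) = (3/10) / (3/5) = 1/2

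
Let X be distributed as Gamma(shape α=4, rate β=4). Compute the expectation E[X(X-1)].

E[X(X-1)] = E[X² - X] = E[X²] - E[X]
E[X] = 1
E[X²] = Var(X) + (E[X])² = \frac{1}{4} + (1)² = \frac{5}{4}
E[X(X-1)] = \frac{5}{4} - 1 = \frac{1}{4}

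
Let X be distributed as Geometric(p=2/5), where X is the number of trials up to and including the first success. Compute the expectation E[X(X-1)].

E[X(X-1)] = E[X² - X] = E[X²] - E[X]
E[X] = \frac{5}{2}
E[X²] = Var(X) + (E[X])² = \frac{15}{4} + (\frac{5}{2})² = 10
E[X(X-1)] = 10 - \frac{5}{2} = \frac{15}{2}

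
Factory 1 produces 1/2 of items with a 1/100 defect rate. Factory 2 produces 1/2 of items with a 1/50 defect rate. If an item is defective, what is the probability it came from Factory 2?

Using Bayes' theorem:
P(F1) = 1/2, P(D|F1) = 1/100
P(F2) = 1/2, P(D|F2) = 1/50
P(D) = P(D|F1)P(F1) + P(D|F2)P(F2)
     = \frac{3}{200}
P(F2|D) = P(D|F2)P(F2) / P(D)
= \frac{2}{3}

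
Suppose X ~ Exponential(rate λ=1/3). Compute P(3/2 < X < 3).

P(3/2 < X < 3) = ∫_{3/2}^{3} f(x) dx
where f(x) = \frac{e^{- \frac{x}{3}}}{3}
= - \frac{1}{e} + e^{- \frac{1}{2}}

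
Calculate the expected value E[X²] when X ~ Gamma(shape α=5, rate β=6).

Using the identity E[X²] = Var(X) + (E[X])²:
E[X] = \frac{5}{6}
Var(X) = \frac{5}{36}
E[X²] = \frac{5}{36} + (\frac{5}{6})²
= \frac{5}{6}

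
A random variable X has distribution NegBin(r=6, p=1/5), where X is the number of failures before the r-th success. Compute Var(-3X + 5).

For X ~ NegBin(r=6, p=1/5), where X is the number of failures before the r-th success:
Var(X) = 120
Var(-3X + 5) = (-3)² × Var(X) = 9 × 120 = 1080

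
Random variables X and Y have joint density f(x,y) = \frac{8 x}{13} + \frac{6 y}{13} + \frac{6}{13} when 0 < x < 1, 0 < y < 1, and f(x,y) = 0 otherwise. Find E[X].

E[X] = ∫_0^1 ∫_0^1 x × f(x,y) dy dx
= ∫_0^1 ∫_0^1 x × (\frac{8 x}{13} + \frac{6 y}{13} + \frac{6}{13}) dy dx
= \frac{43}{78}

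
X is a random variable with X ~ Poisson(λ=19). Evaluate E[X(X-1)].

E[X(X-1)] = E[X² - X] = E[X²] - E[X]
E[X] = 19
E[X²] = Var(X) + (E[X])² = 19 + (19)² = 380
E[X(X-1)] = 380 - 19 = 361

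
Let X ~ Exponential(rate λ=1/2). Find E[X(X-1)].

E[X(X-1)] = E[X² - X] = E[X²] - E[X]
E[X] = 2
E[X²] = Var(X) + (E[X])² = 4 + (2)² = 8
E[X(X-1)] = 8 - 2 = 6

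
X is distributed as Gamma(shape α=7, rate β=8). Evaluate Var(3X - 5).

For X ~ Gamma(shape α=7, rate β=8):
Var(X) = \frac{7}{64}
Var(3X - 5) = (3)² × Var(X) = 9 × \frac{7}{64} = \frac{63}{64}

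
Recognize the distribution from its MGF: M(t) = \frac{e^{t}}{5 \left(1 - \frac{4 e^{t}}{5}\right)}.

The MGF M(t) = \frac{e^{t}}{5 \left(1 - \frac{4 e^{t}}{5}\right)} is the standard form for the Geometric distribution.
Comparing with the known MGF formula identifies: Geometric(p=1/5), X = trial number of first success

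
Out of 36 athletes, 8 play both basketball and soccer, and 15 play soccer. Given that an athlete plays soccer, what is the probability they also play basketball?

P(A ∩ B) = 8/36 = 2/9
P(B) = 15/36 = 5/12
P(A|B) = P(A ∩ B) / P(B) = (2/9) / (5/12) = 8/15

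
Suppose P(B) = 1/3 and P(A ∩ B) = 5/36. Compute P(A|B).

P(A|B) = P(A ∩ B) / P(B)
= (5/36) / (1/3)
= 5/12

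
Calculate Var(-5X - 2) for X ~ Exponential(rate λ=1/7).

For X ~ Exponential(rate λ=1/7):
Var(X) = 49
Var(-5X - 2) = (-5)² × Var(X) = 25 × 49 = 1225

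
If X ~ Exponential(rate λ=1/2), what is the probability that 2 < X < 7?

P(2 < X < 7) = ∫_{2}^{7} f(x) dx
where f(x) = \frac{e^{- \frac{x}{2}}}{2}
= - \frac{1}{e^{\frac{7}{2}}} + e^{-1}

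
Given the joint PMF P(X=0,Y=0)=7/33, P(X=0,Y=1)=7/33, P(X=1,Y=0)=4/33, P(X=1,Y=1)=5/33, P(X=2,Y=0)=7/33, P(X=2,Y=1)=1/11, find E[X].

First find marginal of X:
P(X=0) = 14/33
P(X=1) = 3/11
P(X=2) = 10/33
E[X] = 0 × 14/33 + 1 × 3/11 + 2 × 10/33 = 29/33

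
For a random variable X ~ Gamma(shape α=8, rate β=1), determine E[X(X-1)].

E[X(X-1)] = E[X² - X] = E[X²] - E[X]
E[X] = 8
E[X²] = Var(X) + (E[X])² = 8 + (8)² = 72
E[X(X-1)] = 72 - 8 = 64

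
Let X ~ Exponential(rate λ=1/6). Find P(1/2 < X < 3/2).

P(1/2 < X < 3/2) = ∫_{1/2}^{3/2} f(x) dx
where f(x) = \frac{e^{- \frac{x}{6}}}{6}
= - \frac{1}{e^{\frac{1}{4}}} + e^{- \frac{1}{12}}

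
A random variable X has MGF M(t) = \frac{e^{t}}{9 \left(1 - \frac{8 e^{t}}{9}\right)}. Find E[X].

To find E[X], compute M^(1)(0):
M^(1)(t) = \frac{e^{t}}{9 \left(1 - \frac{8 e^{t}}{9}\right)} + \frac{8 e^{2 t}}{81 \left(1 - \frac{8 e^{t}}{9}\right)^{2}}
M^(1)(0) = 9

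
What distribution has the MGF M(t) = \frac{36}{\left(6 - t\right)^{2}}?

The MGF M(t) = \frac{36}{\left(6 - t\right)^{2}} is the standard form for the Gamma distribution.
Comparing with the known MGF formula identifies: Gamma(shape α=2, rate β=6)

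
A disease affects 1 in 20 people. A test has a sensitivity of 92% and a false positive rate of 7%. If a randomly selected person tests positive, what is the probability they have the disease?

Let D = the rare event, + = positive/flagged.
P(D) = 1/20
P(+|D) = 92/100 = 23/25
P(+|D') = 7/100
P(+) = P(+|D)P(D) + P(+|D')P(D')
     = \frac{23}{25} × \frac{1}{20} + \frac{7}{100} × \frac{19}{20}
     = \frac{9}{80}
P(D|+) = P(+|D)P(D)/P(+) = \frac{92}{225}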